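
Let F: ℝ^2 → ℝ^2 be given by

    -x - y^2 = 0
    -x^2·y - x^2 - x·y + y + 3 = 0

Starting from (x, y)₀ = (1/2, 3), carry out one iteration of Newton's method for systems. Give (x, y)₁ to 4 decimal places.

(0.9408, 1.3432)

At (1/2, 3): F = (-9.5000, 3.5000).
Jacobian J = [[-1, -2·y], [-2·x·y - 2·x - y, -x^2 - x + 1]].
At the point, J = [[-1.0000, -6.0000], [-7.0000, 0.2500]] (det J = -42.2500).
Solving J·Δ = −F gives Δ = (0.4408, -1.6568).
Then the next iterate is (x, y)₁ = (0.9408, 1.3432).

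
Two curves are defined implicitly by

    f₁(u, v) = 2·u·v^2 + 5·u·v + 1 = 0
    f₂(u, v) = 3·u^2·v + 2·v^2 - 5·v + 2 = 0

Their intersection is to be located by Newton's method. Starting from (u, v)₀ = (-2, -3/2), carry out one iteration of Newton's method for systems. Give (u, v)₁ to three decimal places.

At (-2, -3/2): F = (7.000, -4.000).
Jacobian J = [[2·v^2 + 5·v, 4·u·v + 5·u], [6·u·v, 3·u^2 + 4·v - 5]].
At the point, J = [[-3.000, 2.000], [18.000, 1.000]] (det J = -39.000).
Solving J·Δ = −F gives Δ = (0.385, -2.923).
Then the next iterate is (u, v)₁ = (-1.615, -4.423).

(-1.615, -4.423)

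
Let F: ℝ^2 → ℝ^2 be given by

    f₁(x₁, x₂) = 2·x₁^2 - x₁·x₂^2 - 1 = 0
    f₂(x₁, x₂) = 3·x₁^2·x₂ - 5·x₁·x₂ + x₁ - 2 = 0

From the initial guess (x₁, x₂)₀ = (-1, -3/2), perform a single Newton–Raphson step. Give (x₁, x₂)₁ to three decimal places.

(6.600, -16.250)

At (-1, -3/2): F = (3.250, -15.000).
Jacobian J = [[4·x₁ - x₂^2, -2·x₁·x₂], [6·x₁·x₂ - 5·x₂ + 1, 3·x₁^2 - 5·x₁]].
At the point, J = [[-6.250, -3.000], [17.500, 8.000]] (det J = 2.500).
Solving J·Δ = −F gives Δ = (7.600, -14.750).
Then the next iterate is (x₁, x₂)₁ = (6.600, -16.250).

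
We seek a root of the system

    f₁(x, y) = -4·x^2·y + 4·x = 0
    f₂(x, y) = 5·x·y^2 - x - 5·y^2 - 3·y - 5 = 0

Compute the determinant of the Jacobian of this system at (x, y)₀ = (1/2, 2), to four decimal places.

J = [[-8·x·y + 4, -4·x^2], [5·y^2 - 1, 10·x·y - 10·y - 3]].
At the point, J = [[-4.0000, -1.0000], [19.0000, -13.0000]].
det J = 71.0000.

71.0000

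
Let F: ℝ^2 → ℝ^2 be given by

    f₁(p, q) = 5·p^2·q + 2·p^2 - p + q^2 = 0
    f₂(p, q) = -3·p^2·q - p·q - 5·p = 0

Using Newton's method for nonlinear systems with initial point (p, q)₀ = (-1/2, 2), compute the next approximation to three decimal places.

(0.956, 4.176)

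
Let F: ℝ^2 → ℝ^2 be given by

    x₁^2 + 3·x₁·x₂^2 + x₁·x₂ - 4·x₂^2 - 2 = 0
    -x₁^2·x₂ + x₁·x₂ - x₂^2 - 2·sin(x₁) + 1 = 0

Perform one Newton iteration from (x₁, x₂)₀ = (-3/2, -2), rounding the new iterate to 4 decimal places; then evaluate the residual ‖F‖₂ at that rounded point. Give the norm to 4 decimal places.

10.0781

At (-3/2, -2): F = (-30.7500, 6.494990).
Jacobian J = [[2·x₁ + 3·x₂^2 + x₂, 6·x₁·x₂ + x₁ - 8·x₂], [-2·x₁·x₂ + x₂ - 2·cos(x₁), -x₁^2 + x₁ - 2·x₂]].
At the point, J = [[7.0000, 32.5000], [-8.141474, 0.2500]] (det J = 266.347918).
Solving J·Δ = −F gives Δ = (0.8214, 0.7692).
Then the next iterate is (x₁, x₂)₁ = (-0.6786, -1.2308).
Re-evaluating at (-0.6786, -1.2308): F = (-9.847725, 2.142541), so ‖F‖₂ = 10.0781.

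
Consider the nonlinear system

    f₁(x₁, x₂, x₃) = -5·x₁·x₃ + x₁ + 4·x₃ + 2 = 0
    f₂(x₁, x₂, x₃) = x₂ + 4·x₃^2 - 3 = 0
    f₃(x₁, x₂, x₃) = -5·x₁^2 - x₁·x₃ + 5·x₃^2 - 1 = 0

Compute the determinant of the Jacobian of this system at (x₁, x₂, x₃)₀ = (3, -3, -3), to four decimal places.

J = [[-5·x₃ + 1, 0, -5·x₁ + 4], [0, 1, 8·x₃], [-10·x₁ - x₃, 0, -x₁ + 10·x₃]].
At the point, J = [[16.0000, 0.0000, -11.0000], [0.0000, 1.0000, -24.0000], [-27.0000, 0.0000, -33.0000]].
det J = -825.0000.

-825.0000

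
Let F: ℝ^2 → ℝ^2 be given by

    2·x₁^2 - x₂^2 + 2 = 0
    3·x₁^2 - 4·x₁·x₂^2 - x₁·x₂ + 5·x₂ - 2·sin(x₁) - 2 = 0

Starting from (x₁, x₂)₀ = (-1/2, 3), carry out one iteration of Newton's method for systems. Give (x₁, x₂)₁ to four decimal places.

At (-1/2, 3): F = (-6.5000, 34.208851).
Jacobian J = [[4·x₁, -2·x₂], [6·x₁ - 4·x₂^2 - x₂ - 2·cos(x₁), -8·x₁·x₂ - x₁ + 5]].
At the point, J = [[-2.0000, -6.0000], [-43.755165, 17.5000]] (det J = -297.530991).
Solving J·Δ = −F gives Δ = (0.3075, -1.1858).
Then the next iterate is (x₁, x₂)₁ = (-0.1925, 1.8142).

(-0.1925, 1.8142)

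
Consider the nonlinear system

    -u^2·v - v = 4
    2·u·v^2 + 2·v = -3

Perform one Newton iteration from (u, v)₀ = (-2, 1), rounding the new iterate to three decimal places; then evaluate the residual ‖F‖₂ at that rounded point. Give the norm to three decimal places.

At (-2, 1): F = (-9.000, 1.000).
Jacobian J = [[-2·u·v, -u^2 - 1], [2·v^2, 4·u·v + 2]].
At the point, J = [[4.000, -5.000], [2.000, -6.000]] (det J = -14.000).
Solving J·Δ = −F gives Δ = (4.214, 1.571).
Then the next iterate is (u, v)₁ = (2.214, 2.571).
Re-evaluating at (2.214, 2.571): F = (-19.17352, 37.41126), so ‖F‖₂ = 42.038.

42.038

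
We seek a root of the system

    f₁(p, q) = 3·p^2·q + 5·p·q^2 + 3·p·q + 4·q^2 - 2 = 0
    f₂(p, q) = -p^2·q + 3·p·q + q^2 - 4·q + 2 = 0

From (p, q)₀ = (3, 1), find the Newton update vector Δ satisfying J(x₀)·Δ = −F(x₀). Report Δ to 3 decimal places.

At (3, 1): F = (53.000, -1.000).
Jacobian J = [[6·p·q + 5·q^2 + 3·q, 3·p^2 + 10·p·q + 3·p + 8·q], [-2·p·q + 3·q, -p^2 + 3·p + 2·q - 4]].
At the point, J = [[26.000, 74.000], [-3.000, -2.000]] (det J = 170.000).
Solving J·Δ = −F gives Δ = (0.188, -0.782).

(0.188, -0.782)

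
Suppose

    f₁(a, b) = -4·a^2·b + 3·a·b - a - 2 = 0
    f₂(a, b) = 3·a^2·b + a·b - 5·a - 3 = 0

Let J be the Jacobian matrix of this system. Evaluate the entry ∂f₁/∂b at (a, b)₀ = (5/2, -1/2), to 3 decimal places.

-17.500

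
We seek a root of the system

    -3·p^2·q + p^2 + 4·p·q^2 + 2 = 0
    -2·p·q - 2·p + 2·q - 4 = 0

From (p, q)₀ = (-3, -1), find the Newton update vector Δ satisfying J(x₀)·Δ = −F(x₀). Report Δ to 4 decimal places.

(1.1875, 0.7500)

At (-3, -1): F = (26.0000, -6.0000).
Jacobian J = [[-6·p·q + 2·p + 4·q^2, -3·p^2 + 8·p·q], [-2·q - 2, -2·p + 2]].
At the point, J = [[-20.0000, -3.0000], [0.0000, 8.0000]] (det J = -160.0000).
Solving J·Δ = −F gives Δ = (1.1875, 0.7500).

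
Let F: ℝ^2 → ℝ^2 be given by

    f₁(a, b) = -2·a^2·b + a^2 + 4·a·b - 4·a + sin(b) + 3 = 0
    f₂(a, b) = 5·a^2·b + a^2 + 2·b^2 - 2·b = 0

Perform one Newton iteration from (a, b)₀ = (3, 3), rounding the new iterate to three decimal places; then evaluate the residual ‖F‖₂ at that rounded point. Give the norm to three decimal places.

At (3, 3): F = (-17.85888, 156.000).
Jacobian J = [[-4·a·b + 2·a + 4·b - 4, -2·a^2 + 4·a + cos(b)], [10·a·b + 2·a, 5·a^2 + 4·b - 2]].
At the point, J = [[-22.000, -6.98999], [96.000, 55.000]] (det J = -538.96072).
Solving J·Δ = −F gives Δ = (0.201, -3.187).
Then the next iterate is (a, b)₁ = (3.201, -0.187).
Re-evaluating at (3.201, -0.187): F = (1.69429, 1.10995), so ‖F‖₂ = 2.025.

2.025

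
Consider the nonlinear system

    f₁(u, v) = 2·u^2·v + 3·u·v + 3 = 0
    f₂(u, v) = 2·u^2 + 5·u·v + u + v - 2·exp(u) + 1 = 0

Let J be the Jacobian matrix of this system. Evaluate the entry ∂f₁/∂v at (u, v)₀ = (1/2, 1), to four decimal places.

∂f₁/∂v = 2·u^2 + 3·u.
At (1/2, 1) this is 2.0000.

2.0000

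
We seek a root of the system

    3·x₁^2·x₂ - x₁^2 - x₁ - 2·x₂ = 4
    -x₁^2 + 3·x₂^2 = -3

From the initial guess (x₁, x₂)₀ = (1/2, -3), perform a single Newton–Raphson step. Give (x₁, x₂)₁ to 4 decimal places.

(0.2195, -1.3316)

At (1/2, -3): F = (-1.0000, 29.7500).
Jacobian J = [[6·x₁·x₂ - 2·x₁ - 1, 3·x₁^2 - 2], [-2·x₁, 6·x₂]].
At the point, J = [[-11.0000, -1.2500], [-1.0000, -18.0000]] (det J = 196.7500).
Solving J·Δ = −F gives Δ = (-0.2805, 1.6684).
Then the next iterate is (x₁, x₂)₁ = (0.2195, -1.3316).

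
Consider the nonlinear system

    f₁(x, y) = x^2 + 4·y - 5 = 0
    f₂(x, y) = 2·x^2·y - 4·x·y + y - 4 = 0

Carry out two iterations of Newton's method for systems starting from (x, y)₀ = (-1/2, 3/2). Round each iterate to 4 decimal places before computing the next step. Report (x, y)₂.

At (-1/2, 3/2): F = (1.2500, 1.2500).
Jacobian J = [[2·x, 4], [4·x·y - 4·y, 2·x^2 - 4·x + 1]].
At the point, J = [[-1.0000, 4.0000], [-9.0000, 3.5000]] (det J = 32.5000).
Solving J·Δ = −F gives Δ = (0.0192, -0.3077).
Then the next iterate is (x, y)₁ = (-0.4808, 1.1923).
Round to (-0.4808, 1.1923) and repeat: F = (0.000369, 0.036576), J = [[-0.9616, 4.0000], [-7.062231, 3.385537]].
Δ = (0.0058, 0.0013), so (x, y)₂ = (-0.4750, 1.1936).

(-0.4750, 1.1936)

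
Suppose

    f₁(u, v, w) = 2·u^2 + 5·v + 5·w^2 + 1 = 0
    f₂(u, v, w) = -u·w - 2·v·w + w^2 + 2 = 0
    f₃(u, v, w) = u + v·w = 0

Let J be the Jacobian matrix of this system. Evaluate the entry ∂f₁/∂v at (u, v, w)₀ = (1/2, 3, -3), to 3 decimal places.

5.000

∂f₁/∂v = 5.
At (1/2, 3, -3) this is 5.000.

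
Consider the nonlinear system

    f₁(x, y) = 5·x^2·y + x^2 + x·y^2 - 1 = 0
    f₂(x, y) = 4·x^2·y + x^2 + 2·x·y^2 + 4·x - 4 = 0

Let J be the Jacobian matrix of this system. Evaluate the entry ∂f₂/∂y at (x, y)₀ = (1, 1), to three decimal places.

8.000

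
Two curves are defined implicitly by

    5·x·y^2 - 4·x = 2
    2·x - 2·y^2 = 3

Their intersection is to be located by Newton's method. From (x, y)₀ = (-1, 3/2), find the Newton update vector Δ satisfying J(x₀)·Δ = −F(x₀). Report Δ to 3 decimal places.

(-6.444, -3.731)

At (-1, 3/2): F = (-9.250, -9.500).
Jacobian J = [[5·y^2 - 4, 10·x·y], [2, -4·y]].
At the point, J = [[7.250, -15.000], [2.000, -6.000]] (det J = -13.500).
Solving J·Δ = −F gives Δ = (-6.444, -3.731).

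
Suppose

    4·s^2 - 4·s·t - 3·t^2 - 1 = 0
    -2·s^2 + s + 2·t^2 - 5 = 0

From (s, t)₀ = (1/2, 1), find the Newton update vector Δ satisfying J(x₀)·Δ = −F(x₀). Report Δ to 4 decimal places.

(-5.5000, -0.6250)

At (1/2, 1): F = (-5.0000, -3.0000).
Jacobian J = [[8·s - 4·t, -4·s - 6·t], [-4·s + 1, 4·t]].
At the point, J = [[0.0000, -8.0000], [-1.0000, 4.0000]] (det J = -8.0000).
Solving J·Δ = −F gives Δ = (-5.5000, -0.6250).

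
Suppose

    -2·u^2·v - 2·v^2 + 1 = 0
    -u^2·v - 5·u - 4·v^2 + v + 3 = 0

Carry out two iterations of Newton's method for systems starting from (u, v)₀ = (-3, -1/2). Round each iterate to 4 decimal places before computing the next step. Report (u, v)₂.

(0.0819, -0.7228)

At (-3, -1/2): F = (9.5000, 21.0000).
Jacobian J = [[-4·u·v, -2·u^2 - 4·v], [-2·u·v - 5, -u^2 - 8·v + 1]].
At the point, J = [[-6.0000, -16.0000], [-8.0000, -4.0000]] (det J = -104.0000).
Solving J·Δ = −F gives Δ = (2.8654, -0.4808).
Then the next iterate is (u, v)₁ = (-0.1346, -0.9808).
Round to (-0.1346, -0.9808) and repeat: F = (-0.888399, -1.137905), J = [[-0.528063, 3.886966], [-5.264031, 8.828283]].
Δ = (0.2165, 0.2580), so (u, v)₂ = (0.0819, -0.7228).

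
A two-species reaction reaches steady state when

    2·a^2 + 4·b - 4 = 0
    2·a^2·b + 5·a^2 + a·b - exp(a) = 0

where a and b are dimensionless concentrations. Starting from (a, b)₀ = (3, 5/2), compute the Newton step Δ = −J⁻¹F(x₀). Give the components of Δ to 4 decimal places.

(-2.3602, 1.0805)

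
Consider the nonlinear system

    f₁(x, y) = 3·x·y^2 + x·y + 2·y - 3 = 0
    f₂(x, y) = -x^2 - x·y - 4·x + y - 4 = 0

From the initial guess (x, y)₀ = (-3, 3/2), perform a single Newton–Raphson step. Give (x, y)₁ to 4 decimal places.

(-3.8723, 0.3590)

At (-3, 3/2): F = (-24.7500, 5.0000).
Jacobian J = [[3·y^2 + y, 6·x·y + x + 2], [-2·x - y - 4, -x + 1]].
At the point, J = [[8.2500, -28.0000], [0.5000, 4.0000]] (det J = 47.0000).
Solving J·Δ = −F gives Δ = (-0.8723, -1.1410).
Then the next iterate is (x, y)₁ = (-3.8723, 0.3590).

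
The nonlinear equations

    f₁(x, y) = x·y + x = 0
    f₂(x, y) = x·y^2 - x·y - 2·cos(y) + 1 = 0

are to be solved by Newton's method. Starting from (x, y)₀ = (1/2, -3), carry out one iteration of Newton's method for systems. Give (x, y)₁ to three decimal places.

At (1/2, -3): F = (-1.000, 8.97998).
Jacobian J = [[y + 1, x], [y^2 - y, 2·x·y - x + 2·sin(y)]].
At the point, J = [[-2.000, 0.500], [12.000, -3.78224]] (det J = 1.56448).
Solving J·Δ = −F gives Δ = (0.452, 3.810).
Then the next iterate is (x, y)₁ = (0.952, 0.810).

(0.952, 0.810)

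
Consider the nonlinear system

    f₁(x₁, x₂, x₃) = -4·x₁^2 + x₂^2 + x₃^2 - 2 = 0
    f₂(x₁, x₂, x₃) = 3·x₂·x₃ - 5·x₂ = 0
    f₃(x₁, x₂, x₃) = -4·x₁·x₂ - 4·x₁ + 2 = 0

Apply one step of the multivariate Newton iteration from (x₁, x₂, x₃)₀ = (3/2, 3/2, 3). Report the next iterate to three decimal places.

(1.168, -0.113, 3.100)

At (3/2, 3/2, 3): F = (0.250, 6.000, -13.000).
Jacobian J = [[-8·x₁, 2·x₂, 2·x₃], [0, 3·x₃ - 5, 3·x₂], [-4·x₂ - 4, -4·x₁, 0]].
At the point, J = [[-12.000, 3.000, 6.000], [0.000, 4.000, 4.500], [-10.000, -6.000, 0.000]] (det J = -219.000).
Solving J·Δ = −F gives Δ = (-0.332, -1.613, 0.100).
Then the next iterate is (x₁, x₂, x₃)₁ = (1.168, -0.113, 3.100).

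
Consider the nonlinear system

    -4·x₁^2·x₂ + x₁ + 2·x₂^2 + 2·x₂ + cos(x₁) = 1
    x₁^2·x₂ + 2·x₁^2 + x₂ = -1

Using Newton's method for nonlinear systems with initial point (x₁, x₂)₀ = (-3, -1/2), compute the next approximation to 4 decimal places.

At (-3, -1/2): F = (12.510008, 14.0000).
Jacobian J = [[-8·x₁·x₂ - sin(x₁) + 1, -4·x₁^2 + 4·x₂ + 2], [2·x₁·x₂ + 4·x₁, x₁^2 + 1]].
At the point, J = [[-10.858880, -36.0000], [-9.0000, 10.0000]] (det J = -432.588800).
Solving J·Δ = −F gives Δ = (1.4543, -0.0912).
Then the next iterate is (x₁, x₂)₁ = (-1.5457, -0.5912).

(-1.5457, -0.5912)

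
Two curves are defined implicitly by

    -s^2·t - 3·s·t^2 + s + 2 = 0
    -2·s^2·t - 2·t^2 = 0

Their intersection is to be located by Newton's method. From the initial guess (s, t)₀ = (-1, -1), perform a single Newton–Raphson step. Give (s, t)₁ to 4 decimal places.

(-0.7222, -0.4444)

At (-1, -1): F = (5.0000, 0.0000).
Jacobian J = [[-2·s·t - 3·t^2 + 1, -s^2 - 6·s·t], [-4·s·t, -2·s^2 - 4·t]].
At the point, J = [[-4.0000, -7.0000], [-4.0000, 2.0000]] (det J = -36.0000).
Solving J·Δ = −F gives Δ = (0.2778, 0.5556).
Then the next iterate is (s, t)₁ = (-0.7222, -0.4444).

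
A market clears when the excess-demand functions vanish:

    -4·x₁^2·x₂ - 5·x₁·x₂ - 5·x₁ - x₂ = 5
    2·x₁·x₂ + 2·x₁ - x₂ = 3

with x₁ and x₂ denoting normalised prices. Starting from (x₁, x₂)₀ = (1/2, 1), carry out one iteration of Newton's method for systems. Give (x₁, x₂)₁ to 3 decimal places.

At (1/2, 1): F = (-12.000, -2.000).
Jacobian J = [[-8·x₁·x₂ - 5·x₂ - 5, -4·x₁^2 - 5·x₁ - 1], [2·x₂ + 2, 2·x₁ - 1]].
At the point, J = [[-14.000, -4.500], [4.000, 0.000]] (det J = 18.000).
Solving J·Δ = −F gives Δ = (0.500, -4.222).
Then the next iterate is (x₁, x₂)₁ = (1.000, -3.222).

(1.000, -3.222)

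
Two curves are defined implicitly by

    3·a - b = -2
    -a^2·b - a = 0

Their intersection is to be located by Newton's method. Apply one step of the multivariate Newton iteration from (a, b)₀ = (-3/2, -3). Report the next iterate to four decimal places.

At (-3/2, -3): F = (0.5000, 8.2500).
Jacobian J = [[3, -1], [-2·a·b - 1, -a^2]].
At the point, J = [[3.0000, -1.0000], [-10.0000, -2.2500]] (det J = -16.7500).
Solving J·Δ = −F gives Δ = (0.4254, 1.7761).
Then the next iterate is (a, b)₁ = (-1.0746, -1.2239).

(-1.0746, -1.2239)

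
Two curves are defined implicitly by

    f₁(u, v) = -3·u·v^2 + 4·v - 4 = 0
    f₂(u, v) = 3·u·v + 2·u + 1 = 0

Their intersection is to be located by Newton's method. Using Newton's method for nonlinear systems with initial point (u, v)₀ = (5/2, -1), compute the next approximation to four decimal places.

(-22.5714, -4.1429)

At (5/2, -1): F = (-15.5000, -1.5000).
Jacobian J = [[-3·v^2, -6·u·v + 4], [3·v + 2, 3·u]].
At the point, J = [[-3.0000, 19.0000], [-1.0000, 7.5000]] (det J = -3.5000).
Solving J·Δ = −F gives Δ = (-25.0714, -3.1429).
Then the next iterate is (u, v)₁ = (-22.5714, -4.1429).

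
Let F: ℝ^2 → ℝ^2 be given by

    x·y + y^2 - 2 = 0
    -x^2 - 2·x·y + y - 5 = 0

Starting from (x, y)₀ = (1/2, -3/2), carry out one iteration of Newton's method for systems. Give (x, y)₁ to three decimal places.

(3.125, -3.275)

At (1/2, -3/2): F = (-0.500, -5.250).
Jacobian J = [[y, x + 2·y], [-2·x - 2·y, -2·x + 1]].
At the point, J = [[-1.500, -2.500], [2.000, 0.000]] (det J = 5.000).
Solving J·Δ = −F gives Δ = (2.625, -1.775).
Then the next iterate is (x, y)₁ = (3.125, -3.275).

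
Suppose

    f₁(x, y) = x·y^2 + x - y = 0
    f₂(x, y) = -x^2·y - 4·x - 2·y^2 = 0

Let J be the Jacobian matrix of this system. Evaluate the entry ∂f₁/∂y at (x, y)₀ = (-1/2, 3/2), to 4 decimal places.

∂f₁/∂y = 2·x·y - 1.
At (-1/2, 3/2) this is -2.5000.

-2.5000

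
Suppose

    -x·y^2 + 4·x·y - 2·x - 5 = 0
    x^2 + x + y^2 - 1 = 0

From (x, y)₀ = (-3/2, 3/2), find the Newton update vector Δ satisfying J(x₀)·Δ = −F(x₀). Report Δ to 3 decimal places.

(8.833, 5.222)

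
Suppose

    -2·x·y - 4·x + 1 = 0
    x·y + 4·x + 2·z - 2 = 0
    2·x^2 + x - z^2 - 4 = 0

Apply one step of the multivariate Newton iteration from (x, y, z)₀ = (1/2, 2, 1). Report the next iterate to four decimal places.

(1.0000, -5.0000, -0.2500)

At (1/2, 2, 1): F = (-3.0000, 3.0000, -4.0000).
Jacobian J = [[-2·y - 4, -2·x, 0], [y + 4, x, 2], [4·x + 1, 0, -2·z]].
At the point, J = [[-8.0000, -1.0000, 0.0000], [6.0000, 0.5000, 2.0000], [3.0000, 0.0000, -2.0000]] (det J = -10.0000).
Solving J·Δ = −F gives Δ = (0.5000, -7.0000, -1.2500).
Then the next iterate is (x, y, z)₁ = (1.0000, -5.0000, -0.2500).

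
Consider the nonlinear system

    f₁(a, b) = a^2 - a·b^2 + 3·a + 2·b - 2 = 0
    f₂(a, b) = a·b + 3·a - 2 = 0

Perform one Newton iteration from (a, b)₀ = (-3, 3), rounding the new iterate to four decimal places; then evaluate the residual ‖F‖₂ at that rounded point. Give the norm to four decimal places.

2.5579

At (-3, 3): F = (31.0000, -20.0000).
Jacobian J = [[2·a - b^2 + 3, -2·a·b + 2], [b + 3, a]].
At the point, J = [[-12.0000, 20.0000], [6.0000, -3.0000]] (det J = -84.0000).
Solving J·Δ = −F gives Δ = (3.6548, 0.6429).
Then the next iterate is (a, b)₁ = (0.6548, 3.6429).
Re-evaluating at (0.6548, 3.6429): F = (-1.010705, 2.349771), so ‖F‖₂ = 2.5579.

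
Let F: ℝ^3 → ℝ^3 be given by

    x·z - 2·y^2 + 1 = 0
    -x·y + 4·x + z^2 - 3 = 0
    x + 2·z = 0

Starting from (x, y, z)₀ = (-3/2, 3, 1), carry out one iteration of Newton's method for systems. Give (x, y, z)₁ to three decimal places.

At (-3/2, 3, 1): F = (-18.500, -3.500, 0.500).
Jacobian J = [[z, -4·y, x], [-y + 4, -x, 2·z], [1, 0, 2]].
At the point, J = [[1.000, -12.000, -1.500], [1.000, 1.500, 2.000], [1.000, 0.000, 2.000]] (det J = 5.250).
Solving J·Δ = −F gives Δ = (28.643, 2.667, -14.571).
Then the next iterate is (x, y, z)₁ = (27.143, 5.667, -13.571).

(27.143, 5.667, -13.571)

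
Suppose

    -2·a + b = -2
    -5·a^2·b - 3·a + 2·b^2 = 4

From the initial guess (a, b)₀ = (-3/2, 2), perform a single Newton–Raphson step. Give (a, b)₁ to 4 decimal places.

(-1.9268, -5.8537)

At (-3/2, 2): F = (7.0000, -14.0000).
Jacobian J = [[-2, 1], [-10·a·b - 3, -5·a^2 + 4·b]].
At the point, J = [[-2.0000, 1.0000], [27.0000, -3.2500]] (det J = -20.5000).
Solving J·Δ = −F gives Δ = (-0.4268, -7.8537).
Then the next iterate is (a, b)₁ = (-1.9268, -5.8537).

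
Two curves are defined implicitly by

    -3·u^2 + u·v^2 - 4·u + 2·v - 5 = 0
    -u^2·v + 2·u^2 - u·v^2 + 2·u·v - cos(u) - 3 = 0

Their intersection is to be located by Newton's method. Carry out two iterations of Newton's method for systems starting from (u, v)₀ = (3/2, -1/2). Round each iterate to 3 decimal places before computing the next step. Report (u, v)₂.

(-1.103, 4.752)

At (3/2, -1/2): F = (-18.375, 0.67926).
Jacobian J = [[-6·u + v^2 - 4, 2·u·v + 2], [-2·u·v + 4·u - v^2 + 2·v + sin(u), -u^2 - 2·u·v + 2·u]].
At the point, J = [[-12.750, 0.500], [7.24749, 2.250]] (det J = -32.31125).
Solving J·Δ = −F gives Δ = (-1.290, 3.854).
Then the next iterate is (u, v)₁ = (0.210, 3.354).
Round to (0.210, 3.354) and repeat: F = (3.09806, -4.99142), J = [[5.98932, 3.40868], [-4.90154, -1.03278]].
Δ = (-1.313, 1.398), so (u, v)₂ = (-1.103, 4.752).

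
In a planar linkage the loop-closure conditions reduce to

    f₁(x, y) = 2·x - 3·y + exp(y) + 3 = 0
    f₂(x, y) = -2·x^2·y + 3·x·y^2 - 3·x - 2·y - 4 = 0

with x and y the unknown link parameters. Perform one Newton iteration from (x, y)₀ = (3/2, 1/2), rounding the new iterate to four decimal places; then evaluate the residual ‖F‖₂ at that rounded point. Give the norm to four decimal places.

At (3/2, 1/2): F = (6.148721, -10.6250).
Jacobian J = [[2, exp(y) - 3], [-4·x·y + 3·y^2 - 3, -2·x^2 + 6·x·y - 2]].
At the point, J = [[2.0000, -1.351279], [-5.2500, -2.0000]] (det J = -11.094213).
Solving J·Δ = −F gives Δ = (-2.4026, 0.9943).
Then the next iterate is (x, y)₁ = (-0.9026, 1.4943).
Re-evaluating at (-0.9026, 1.4943): F = (1.168116, -12.761907), so ‖F‖₂ = 12.8153.

12.8153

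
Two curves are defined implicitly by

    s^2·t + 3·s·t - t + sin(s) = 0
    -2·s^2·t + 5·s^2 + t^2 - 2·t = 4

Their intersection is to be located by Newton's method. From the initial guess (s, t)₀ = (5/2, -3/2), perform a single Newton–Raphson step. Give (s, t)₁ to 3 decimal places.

(1.349, -1.203)

At (5/2, -3/2): F = (-18.52653, 51.250).
Jacobian J = [[2·s·t + 3·t + cos(s), s^2 + 3·s - 1], [-4·s·t + 10·s, -2·s^2 + 2·t - 2]].
At the point, J = [[-12.80114, 12.750], [40.000, -17.500]] (det J = -285.97999).
Solving J·Δ = −F gives Δ = (-1.151, 0.297).
Then the next iterate is (s, t)₁ = (1.349, -1.203).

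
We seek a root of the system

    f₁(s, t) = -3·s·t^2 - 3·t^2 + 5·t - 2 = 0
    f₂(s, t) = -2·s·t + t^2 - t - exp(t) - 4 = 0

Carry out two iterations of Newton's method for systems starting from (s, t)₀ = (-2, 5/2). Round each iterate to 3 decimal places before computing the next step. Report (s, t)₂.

At (-2, 5/2): F = (29.250, -2.43249).
Jacobian J = [[-3·t^2, -6·s·t - 6·t + 5], [-2·t, -2·s + 2·t - exp(t) - 1]].
At the point, J = [[-18.750, 20.000], [-5.000, -4.18249]] (det J = 178.42176).
Solving J·Δ = −F gives Δ = (0.413, -1.075).
Then the next iterate is (s, t)₁ = (-1.587, 1.425).
Round to (-1.587, 1.425) and repeat: F = (8.70093, -3.02928), J = [[-6.09187, 10.01885], [-2.850, 0.86614]].
Δ = (-1.628, -1.858), so (s, t)₂ = (-3.215, -0.433).

(-3.215, -0.433)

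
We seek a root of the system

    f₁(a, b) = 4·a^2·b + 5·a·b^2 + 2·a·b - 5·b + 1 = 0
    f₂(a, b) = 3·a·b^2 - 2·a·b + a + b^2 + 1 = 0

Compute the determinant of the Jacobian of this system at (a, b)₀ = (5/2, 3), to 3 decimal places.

J = [[8·a·b + 5·b^2 + 2·b, 4·a^2 + 10·a·b + 2·a - 5], [3·b^2 - 2·b + 1, 6·a·b - 2·a + 2·b]].
At the point, J = [[111.000, 100.000], [22.000, 46.000]].
det J = 2906.000.

2906.000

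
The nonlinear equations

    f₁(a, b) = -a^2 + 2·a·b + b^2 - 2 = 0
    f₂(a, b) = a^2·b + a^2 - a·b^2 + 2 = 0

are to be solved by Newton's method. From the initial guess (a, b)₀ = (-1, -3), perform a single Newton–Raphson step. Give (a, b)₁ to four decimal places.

(-0.4000, -1.8000)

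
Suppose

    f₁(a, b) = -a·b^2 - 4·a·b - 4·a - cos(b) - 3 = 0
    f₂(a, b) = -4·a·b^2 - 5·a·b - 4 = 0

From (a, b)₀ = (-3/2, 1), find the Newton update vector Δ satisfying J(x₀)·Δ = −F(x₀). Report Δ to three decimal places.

(1.159, 0.048)

At (-3/2, 1): F = (9.95970, 9.500).
Jacobian J = [[-b^2 - 4·b - 4, -2·a·b - 4·a + sin(b)], [-4·b^2 - 5·b, -8·a·b - 5·a]].
At the point, J = [[-9.000, 9.84147], [-9.000, 19.500]] (det J = -86.92676).
Solving J·Δ = −F gives Δ = (1.159, 0.048).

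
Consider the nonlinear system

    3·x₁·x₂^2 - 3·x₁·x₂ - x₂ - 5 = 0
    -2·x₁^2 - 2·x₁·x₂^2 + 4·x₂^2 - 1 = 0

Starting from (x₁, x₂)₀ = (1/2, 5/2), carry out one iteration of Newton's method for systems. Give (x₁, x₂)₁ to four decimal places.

(0.9741, 1.8083)

At (1/2, 5/2): F = (-1.8750, 17.2500).
Jacobian J = [[3·x₂^2 - 3·x₂, 6·x₁·x₂ - 3·x₁ - 1], [-4·x₁ - 2·x₂^2, -4·x₁·x₂ + 8·x₂]].
At the point, J = [[11.2500, 5.0000], [-14.5000, 15.0000]] (det J = 241.2500).
Solving J·Δ = −F gives Δ = (0.4741, -0.6917).
Then the next iterate is (x₁, x₂)₁ = (0.9741, 1.8083).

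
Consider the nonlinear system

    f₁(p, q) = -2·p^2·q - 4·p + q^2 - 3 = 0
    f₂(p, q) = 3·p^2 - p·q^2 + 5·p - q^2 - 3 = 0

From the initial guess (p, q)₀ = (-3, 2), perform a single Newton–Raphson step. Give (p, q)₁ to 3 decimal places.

At (-3, 2): F = (-23.000, 17.000).
Jacobian J = [[-4·p·q - 4, -2·p^2 + 2·q], [6·p - q^2 + 5, -2·p·q - 2·q]].
At the point, J = [[20.000, -14.000], [-17.000, 8.000]] (det J = -78.000).
Solving J·Δ = −F gives Δ = (0.692, -0.654).
Then the next iterate is (p, q)₁ = (-2.308, 1.346).

(-2.308, 1.346)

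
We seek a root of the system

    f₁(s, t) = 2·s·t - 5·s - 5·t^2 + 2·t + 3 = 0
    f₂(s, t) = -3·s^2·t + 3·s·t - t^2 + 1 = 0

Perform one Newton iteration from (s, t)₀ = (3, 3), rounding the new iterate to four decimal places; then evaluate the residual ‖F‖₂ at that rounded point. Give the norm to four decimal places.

19.3752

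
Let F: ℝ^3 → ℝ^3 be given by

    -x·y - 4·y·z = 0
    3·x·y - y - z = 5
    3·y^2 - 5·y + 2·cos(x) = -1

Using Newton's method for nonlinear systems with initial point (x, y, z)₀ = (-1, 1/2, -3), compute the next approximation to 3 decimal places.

(-2.268, -0.402, -5.295)

At (-1, 1/2, -3): F = (6.500, -4.000, 0.33060).
Jacobian J = [[-y, -x - 4·z, -4·y], [3·y, 3·x - 1, -1], [-2·sin(x), 6·y - 5, 0]].
At the point, J = [[-0.500, 13.000, -2.000], [1.500, -4.000, -1.000], [1.68294, -2.000, 0.000]] (det J = -28.34178).
Solving J·Δ = −F gives Δ = (-1.268, -0.902, -2.295).
Then the next iterate is (x, y, z)₁ = (-2.268, -0.402, -5.295).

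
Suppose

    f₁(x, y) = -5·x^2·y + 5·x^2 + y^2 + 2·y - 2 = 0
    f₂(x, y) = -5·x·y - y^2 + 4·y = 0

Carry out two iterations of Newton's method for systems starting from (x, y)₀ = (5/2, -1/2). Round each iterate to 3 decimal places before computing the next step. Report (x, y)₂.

(0.873, -0.301)

At (5/2, -1/2): F = (44.125, 4.000).
Jacobian J = [[-10·x·y + 10·x, -5·x^2 + 2·y + 2], [-5·y, -5·x - 2·y + 4]].
At the point, J = [[37.500, -30.250], [2.500, -7.500]] (det J = -205.625).
Solving J·Δ = −F gives Δ = (-1.021, 0.193).
Then the next iterate is (x, y)₁ = (1.479, -0.307).
Round to (1.479, -0.307) and repeat: F = (11.77518, 0.94802), J = [[19.33053, -9.55121], [1.535, -2.781]].
Δ = (-0.606, 0.006), so (x, y)₂ = (0.873, -0.301).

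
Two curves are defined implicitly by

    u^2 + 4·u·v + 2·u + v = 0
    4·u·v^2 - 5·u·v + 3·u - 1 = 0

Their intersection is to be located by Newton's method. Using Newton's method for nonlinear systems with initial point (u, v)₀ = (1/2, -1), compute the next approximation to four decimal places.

(0.3771, -0.4576)

At (1/2, -1): F = (-1.7500, 5.0000).
Jacobian J = [[2·u + 4·v + 2, 4·u + 1], [4·v^2 - 5·v + 3, 8·u·v - 5·u]].
At the point, J = [[-1.0000, 3.0000], [12.0000, -6.5000]] (det J = -29.5000).
Solving J·Δ = −F gives Δ = (-0.1229, 0.5424).
Then the next iterate is (u, v)₁ = (0.3771, -0.4576).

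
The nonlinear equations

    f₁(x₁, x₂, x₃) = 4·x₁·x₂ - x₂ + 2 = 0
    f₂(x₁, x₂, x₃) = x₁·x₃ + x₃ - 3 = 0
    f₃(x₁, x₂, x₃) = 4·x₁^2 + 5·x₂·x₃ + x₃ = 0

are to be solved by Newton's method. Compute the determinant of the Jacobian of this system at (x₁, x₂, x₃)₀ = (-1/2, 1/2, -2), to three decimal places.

-5.000

J = [[4·x₂, 4·x₁ - 1, 0], [x₃, 0, x₁ + 1], [8·x₁, 5·x₃, 5·x₂ + 1]].
At the point, J = [[2.000, -3.000, 0.000], [-2.000, 0.000, 0.500], [-4.000, -10.000, 3.500]].
det J = -5.000.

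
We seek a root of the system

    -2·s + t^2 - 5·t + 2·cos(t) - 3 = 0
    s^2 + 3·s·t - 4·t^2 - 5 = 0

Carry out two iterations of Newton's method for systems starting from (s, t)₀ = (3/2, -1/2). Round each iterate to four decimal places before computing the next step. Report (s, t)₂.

(-0.8351, 0.0910)

At (3/2, -1/2): F = (-1.494835, -6.0000).
Jacobian J = [[-2, 2·t - 2·sin(t) - 5], [2·s + 3·t, 3·s - 8·t]].
At the point, J = [[-2.0000, -5.041149], [1.5000, 8.5000]] (det J = -9.438277).
Solving J·Δ = −F gives Δ = (-4.5509, 1.5090).
Then the next iterate is (s, t)₁ = (-3.0509, 1.0090).
Round to (-3.0509, 1.0090) and repeat: F = (0.140296, -8.999407), J = [[-2.0000, -4.674599], [-3.0748, -17.2247]].
Δ = (2.2158, -0.9180), so (s, t)₂ = (-0.8351, 0.0910).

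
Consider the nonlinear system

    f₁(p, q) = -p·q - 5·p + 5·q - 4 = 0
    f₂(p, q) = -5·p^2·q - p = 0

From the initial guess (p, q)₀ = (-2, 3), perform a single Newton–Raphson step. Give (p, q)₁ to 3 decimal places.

At (-2, 3): F = (27.000, -58.000).
Jacobian J = [[-q - 5, -p + 5], [-10·p·q - 1, -5·p^2]].
At the point, J = [[-8.000, 7.000], [59.000, -20.000]] (det J = -253.000).
Solving J·Δ = −F gives Δ = (-0.530, -4.462).
Then the next iterate is (p, q)₁ = (-2.530, -1.462).

(-2.530, -1.462)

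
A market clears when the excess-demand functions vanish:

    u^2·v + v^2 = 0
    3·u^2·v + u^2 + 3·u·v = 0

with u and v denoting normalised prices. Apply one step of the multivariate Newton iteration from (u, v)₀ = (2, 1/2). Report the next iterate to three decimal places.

(0.860, 0.506)

At (2, 1/2): F = (2.250, 13.000).
Jacobian J = [[2·u·v, u^2 + 2·v], [6·u·v + 2·u + 3·v, 3·u^2 + 3·u]].
At the point, J = [[2.000, 5.000], [11.500, 18.000]] (det J = -21.500).
Solving J·Δ = −F gives Δ = (-1.140, 0.006).
Then the next iterate is (u, v)₁ = (0.860, 0.506).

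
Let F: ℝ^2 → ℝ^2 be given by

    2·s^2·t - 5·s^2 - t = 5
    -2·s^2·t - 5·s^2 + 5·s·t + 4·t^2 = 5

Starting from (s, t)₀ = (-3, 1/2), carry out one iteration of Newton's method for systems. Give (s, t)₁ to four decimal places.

At (-3, 1/2): F = (-41.5000, -65.5000).
Jacobian J = [[4·s·t - 10·s, 2·s^2 - 1], [-4·s·t - 10·s + 5·t, -2·s^2 + 5·s + 8·t]].
At the point, J = [[24.0000, 17.0000], [38.5000, -29.0000]] (det J = -1350.5000).
Solving J·Δ = −F gives Δ = (1.7157, 0.0191).
Then the next iterate is (s, t)₁ = (-1.2843, 0.5191).

(-1.2843, 0.5191)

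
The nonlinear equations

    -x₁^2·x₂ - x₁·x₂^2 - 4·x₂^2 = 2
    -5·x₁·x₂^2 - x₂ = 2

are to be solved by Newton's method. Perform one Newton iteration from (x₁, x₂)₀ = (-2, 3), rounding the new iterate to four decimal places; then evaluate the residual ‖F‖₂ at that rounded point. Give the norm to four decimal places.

12.2036

At (-2, 3): F = (-32.0000, 85.0000).
Jacobian J = [[-2·x₁·x₂ - x₂^2, -x₁^2 - 2·x₁·x₂ - 8·x₂], [-5·x₂^2, -10·x₁·x₂ - 1]].
At the point, J = [[3.0000, -16.0000], [-45.0000, 59.0000]] (det J = -543.0000).
Solving J·Δ = −F gives Δ = (-0.9724, -2.1823).
Then the next iterate is (x₁, x₂)₁ = (-2.9724, 0.8177).
Re-evaluating at (-2.9724, 0.8177): F = (-9.911599, 7.119528), so ‖F‖₂ = 12.2036.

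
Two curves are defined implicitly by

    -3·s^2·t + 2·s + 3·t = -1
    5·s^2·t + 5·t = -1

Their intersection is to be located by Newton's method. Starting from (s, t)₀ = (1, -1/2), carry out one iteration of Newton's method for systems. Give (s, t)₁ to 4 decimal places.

At (1, -1/2): F = (3.0000, -4.0000).
Jacobian J = [[-6·s·t + 2, -3·s^2 + 3], [10·s·t, 5·s^2 + 5]].
At the point, J = [[5.0000, 0.0000], [-5.0000, 10.0000]] (det J = 50.0000).
Solving J·Δ = −F gives Δ = (-0.6000, 0.1000).
Then the next iterate is (s, t)₁ = (0.4000, -0.4000).

(0.4000, -0.4000)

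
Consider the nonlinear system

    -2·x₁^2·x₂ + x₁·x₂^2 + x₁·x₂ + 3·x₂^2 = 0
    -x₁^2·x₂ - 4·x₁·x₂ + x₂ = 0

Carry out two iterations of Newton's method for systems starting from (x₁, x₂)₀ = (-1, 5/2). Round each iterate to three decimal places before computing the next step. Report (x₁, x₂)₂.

At (-1, 5/2): F = (5.000, 10.000).
Jacobian J = [[-4·x₁·x₂ + x₂^2 + x₂, -2·x₁^2 + 2·x₁·x₂ + x₁ + 6·x₂], [-2·x₁·x₂ - 4·x₂, -x₁^2 - 4·x₁ + 1]].
At the point, J = [[18.750, 7.000], [-5.000, 4.000]] (det J = 110.000).
Solving J·Δ = −F gives Δ = (0.455, -1.932).
Then the next iterate is (x₁, x₂)₁ = (-0.545, 0.568).
Round to (-0.545, 0.568) and repeat: F = (0.14506, 1.63753), J = [[2.12886, 1.64983], [-1.65288, 2.88298]].
Δ = (0.258, -0.420), so (x₁, x₂)₂ = (-0.287, 0.148).

(-0.287, 0.148)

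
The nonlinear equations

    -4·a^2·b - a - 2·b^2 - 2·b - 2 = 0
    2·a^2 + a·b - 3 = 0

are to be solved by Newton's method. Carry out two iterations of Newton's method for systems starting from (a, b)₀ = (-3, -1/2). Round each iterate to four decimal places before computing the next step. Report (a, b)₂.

At (-3, -1/2): F = (19.5000, 16.5000).
Jacobian J = [[-8·a·b - 1, -4·a^2 - 4·b - 2], [4·a + b, a]].
At the point, J = [[-13.0000, -36.0000], [-12.5000, -3.0000]] (det J = -411.0000).
Solving J·Δ = −F gives Δ = (1.3029, 0.0712).
Then the next iterate is (a, b)₁ = (-1.6971, -0.4288).
Round to (-1.6971, -0.4288) and repeat: F = (5.126992, 3.488013), J = [[-6.821732, -11.805394], [-7.2172, -1.6971]].
Δ = (0.4411, 0.1794), so (a, b)₂ = (-1.2560, -0.2494).

(-1.2560, -0.2494)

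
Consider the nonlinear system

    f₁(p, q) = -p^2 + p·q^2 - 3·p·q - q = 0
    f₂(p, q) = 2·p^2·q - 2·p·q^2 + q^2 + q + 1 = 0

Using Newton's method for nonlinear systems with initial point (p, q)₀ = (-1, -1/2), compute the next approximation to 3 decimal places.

(-1.167, 0.458)

At (-1, -1/2): F = (-2.250, 0.250).
Jacobian J = [[-2·p + q^2 - 3·q, 2·p·q - 3·p - 1], [4·p·q - 2·q^2, 2·p^2 - 4·p·q + 2·q + 1]].
At the point, J = [[3.750, 3.000], [1.500, 0.000]] (det J = -4.500).
Solving J·Δ = −F gives Δ = (-0.167, 0.958).
Then the next iterate is (p, q)₁ = (-1.167, 0.458).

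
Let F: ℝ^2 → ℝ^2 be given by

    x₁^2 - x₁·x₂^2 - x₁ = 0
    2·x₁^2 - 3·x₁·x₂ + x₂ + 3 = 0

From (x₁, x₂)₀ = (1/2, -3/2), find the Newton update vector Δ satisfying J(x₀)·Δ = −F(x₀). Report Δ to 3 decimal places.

(-0.659, -0.072)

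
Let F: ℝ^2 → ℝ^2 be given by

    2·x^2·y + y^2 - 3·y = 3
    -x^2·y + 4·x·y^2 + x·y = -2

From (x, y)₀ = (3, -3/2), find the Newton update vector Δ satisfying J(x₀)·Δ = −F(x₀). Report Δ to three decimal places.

(-0.933, 0.538)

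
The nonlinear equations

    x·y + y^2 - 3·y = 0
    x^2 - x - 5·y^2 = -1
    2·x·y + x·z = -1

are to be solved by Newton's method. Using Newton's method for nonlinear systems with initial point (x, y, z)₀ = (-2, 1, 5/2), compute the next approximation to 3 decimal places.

At (-2, 1, 5/2): F = (-4.000, 2.000, -8.000).
Jacobian J = [[y, x + 2·y - 3, 0], [2·x - 1, -10·y, 0], [2·y + z, 2·x, x]].
At the point, J = [[1.000, -3.000, 0.000], [-5.000, -10.000, 0.000], [4.500, -4.000, -2.000]] (det J = 50.000).
Solving J·Δ = −F gives Δ = (1.840, -0.720, 1.580).
Then the next iterate is (x, y, z)₁ = (-0.160, 0.280, 4.080).

(-0.160, 0.280, 4.080)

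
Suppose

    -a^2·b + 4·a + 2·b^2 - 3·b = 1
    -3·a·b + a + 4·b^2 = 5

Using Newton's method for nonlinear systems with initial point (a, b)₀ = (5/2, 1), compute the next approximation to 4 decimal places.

(-0.2841, 1.8636)

At (5/2, 1): F = (1.7500, -6.0000).
Jacobian J = [[-2·a·b + 4, -a^2 + 4·b - 3], [-3·b + 1, -3·a + 8·b]].
At the point, J = [[-1.0000, -5.2500], [-2.0000, 0.5000]] (det J = -11.0000).
Solving J·Δ = −F gives Δ = (-2.7841, 0.8636).
Then the next iterate is (a, b)₁ = (-0.2841, 1.8636).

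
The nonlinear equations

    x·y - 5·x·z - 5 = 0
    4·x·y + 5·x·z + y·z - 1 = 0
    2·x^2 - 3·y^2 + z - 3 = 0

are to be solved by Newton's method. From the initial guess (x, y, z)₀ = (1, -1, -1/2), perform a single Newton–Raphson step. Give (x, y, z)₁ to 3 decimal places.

At (1, -1, -1/2): F = (-3.500, -7.000, -4.500).
Jacobian J = [[y - 5·z, x, -5·x], [4·y + 5·z, 4·x + z, 5·x + y], [4·x, -6·y, 1]].
At the point, J = [[1.500, 1.000, -5.000], [-6.500, 3.500, 4.000], [4.000, 6.000, 1.000]] (det J = 256.750).
Solving J·Δ = −F gives Δ = (-0.748, 1.357, -0.653).
Then the next iterate is (x, y, z)₁ = (0.252, 0.357, -1.153).

(0.252, 0.357, -1.153)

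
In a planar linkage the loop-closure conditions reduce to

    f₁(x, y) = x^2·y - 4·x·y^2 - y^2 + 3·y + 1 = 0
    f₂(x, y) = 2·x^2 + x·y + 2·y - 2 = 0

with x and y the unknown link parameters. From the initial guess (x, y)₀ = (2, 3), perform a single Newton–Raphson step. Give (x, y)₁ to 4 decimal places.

(0.5511, 2.4846)

At (2, 3): F = (-59.0000, 18.0000).
Jacobian J = [[2·x·y - 4·y^2, x^2 - 8·x·y - 2·y + 3], [4·x + y, x + 2]].
At the point, J = [[-24.0000, -47.0000], [11.0000, 4.0000]] (det J = 421.0000).
Solving J·Δ = −F gives Δ = (-1.4489, -0.5154).
Then the next iterate is (x, y)₁ = (0.5511, 2.4846).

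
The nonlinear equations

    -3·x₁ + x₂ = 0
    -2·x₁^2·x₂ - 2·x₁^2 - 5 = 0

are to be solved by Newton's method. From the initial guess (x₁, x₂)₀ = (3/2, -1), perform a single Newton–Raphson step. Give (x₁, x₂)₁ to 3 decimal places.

At (3/2, -1): F = (-5.500, -5.000).
Jacobian J = [[-3, 1], [-4·x₁·x₂ - 4·x₁, -2·x₁^2]].
At the point, J = [[-3.000, 1.000], [0.000, -4.500]] (det J = 13.500).
Solving J·Δ = −F gives Δ = (-2.204, -1.111).
Then the next iterate is (x₁, x₂)₁ = (-0.704, -2.111).

(-0.704, -2.111)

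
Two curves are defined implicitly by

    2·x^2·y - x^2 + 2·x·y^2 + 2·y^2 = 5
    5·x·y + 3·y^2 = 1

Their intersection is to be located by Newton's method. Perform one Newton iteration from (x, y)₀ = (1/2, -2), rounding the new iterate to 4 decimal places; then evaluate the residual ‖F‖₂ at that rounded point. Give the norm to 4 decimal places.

1.2157

At (1/2, -2): F = (5.7500, 6.0000).
Jacobian J = [[4·x·y - 2·x + 2·y^2, 2·x^2 + 4·x·y + 4·y], [5·y, 5·x + 6·y]].
At the point, J = [[3.0000, -11.5000], [-10.0000, -9.5000]] (det J = -143.5000).
Solving J·Δ = −F gives Δ = (0.1002, 0.5261).
Then the next iterate is (x, y)₁ = (0.6002, -1.4739).
Re-evaluating at (0.6002, -1.4739): F = (0.530333, 1.093970), so ‖F‖₂ = 1.2157.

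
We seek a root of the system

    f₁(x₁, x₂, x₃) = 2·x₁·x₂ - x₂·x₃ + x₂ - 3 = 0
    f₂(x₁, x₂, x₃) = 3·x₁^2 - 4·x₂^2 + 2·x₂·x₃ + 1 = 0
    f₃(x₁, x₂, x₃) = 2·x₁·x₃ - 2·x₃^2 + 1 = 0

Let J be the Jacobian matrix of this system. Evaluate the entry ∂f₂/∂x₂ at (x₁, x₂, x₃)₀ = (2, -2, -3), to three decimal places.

∂f₂/∂x₂ = -8·x₂ + 2·x₃.
At (2, -2, -3) this is 10.000.

10.000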